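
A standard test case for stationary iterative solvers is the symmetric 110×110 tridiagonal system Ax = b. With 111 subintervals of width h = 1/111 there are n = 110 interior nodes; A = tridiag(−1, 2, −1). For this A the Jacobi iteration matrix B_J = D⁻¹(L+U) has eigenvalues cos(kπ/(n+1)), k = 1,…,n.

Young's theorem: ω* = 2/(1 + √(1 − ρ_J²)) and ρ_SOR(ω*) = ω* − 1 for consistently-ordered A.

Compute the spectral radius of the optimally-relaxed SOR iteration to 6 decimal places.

[ρ_J] n=110: ρ(B_J) = cos(π/(n+1)) = cos(π/111) = 0.999600.
√(1−ρ_J²) simplifies to sin(π/111) = 0.0282989.
[ω*] 2 ÷ (1 + 0.0282989) = 2 ÷ 1.0282989 = 1.944960.
and ρ(B_{ω*}) = 1.944960 − 1 = 0.944960.

ρ_SOR = 0.944960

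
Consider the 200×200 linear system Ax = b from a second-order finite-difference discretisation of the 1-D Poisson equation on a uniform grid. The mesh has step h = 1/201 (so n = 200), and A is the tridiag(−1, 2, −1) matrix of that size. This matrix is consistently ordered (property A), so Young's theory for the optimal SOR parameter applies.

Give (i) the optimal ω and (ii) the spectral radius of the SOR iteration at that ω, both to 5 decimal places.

½·tridiag(1,0,1) at n=200: λ_k = cos(kπ/201); max |λ| at k=1 ⇒ ρ_J = cos(π/201) ≈ 0.99988.
root = sin(π/201) = 0.015629  (since 1−cos² = sin²).
Then 2/(1+√(1−ρ_J²)) = 2/(1+0.015629); ω* = 2/1.015629 = 1.96922.
ρ_SOR = ω* − 1 ≈ 0.96922.

ω* = 1.96922, ρ_SOR = 0.96922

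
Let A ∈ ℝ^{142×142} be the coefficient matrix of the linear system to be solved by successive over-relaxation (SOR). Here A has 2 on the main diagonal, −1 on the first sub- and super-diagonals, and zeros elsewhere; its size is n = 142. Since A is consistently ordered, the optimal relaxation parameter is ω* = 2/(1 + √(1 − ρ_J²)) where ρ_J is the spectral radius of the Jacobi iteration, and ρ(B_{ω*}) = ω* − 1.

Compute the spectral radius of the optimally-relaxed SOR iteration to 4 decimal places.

ρ_SOR = 0.9570

ρ_J = max_k |cos(kπ/143)| = cos(π/143) = 0.9998
√(1−ρ_J²) = |sin(π/143)| = 0.02197
ω* = 2/(1+0.02197) = 1.9570
and ρ(B_{ω*}) = 1.9570 − 1 = 0.9570.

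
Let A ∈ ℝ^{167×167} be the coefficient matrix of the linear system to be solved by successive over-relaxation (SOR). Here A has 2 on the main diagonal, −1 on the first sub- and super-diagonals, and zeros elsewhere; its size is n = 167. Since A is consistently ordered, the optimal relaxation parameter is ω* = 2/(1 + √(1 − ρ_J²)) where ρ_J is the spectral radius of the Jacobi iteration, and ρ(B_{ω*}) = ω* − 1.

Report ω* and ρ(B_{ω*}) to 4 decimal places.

B_J for the 167×167 system has eigenvalues cos(kπ/168); ρ_J = cos(π/168) = 0.9998.
1 − cos²(π/168) = sin²(π/168) ⇒ √(1−ρ_J²) = sin(π/168) = 0.01870.
[ω*] 2 ÷ (1 + 0.01870) = 2 ÷ 1.01870 = 1.9633.
ρ_SOR = ω* − 1 ≈ 0.9633.

ω* = 1.9633, ρ_SOR = 0.9633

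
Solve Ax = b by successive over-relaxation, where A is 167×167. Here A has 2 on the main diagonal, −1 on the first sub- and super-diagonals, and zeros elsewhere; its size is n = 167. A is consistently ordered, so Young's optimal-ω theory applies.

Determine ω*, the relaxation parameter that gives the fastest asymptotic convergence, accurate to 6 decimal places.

ω* = 1.963289

n=167: λ(B_J) = 1 − λ(A)/2 = cos(kπ/168); k=1 gives ρ_J = 0.999825.
root = sin(π/168) = 0.0186989  (since 1−cos² = sin²).
Young: ω* = 2/(1+√(1−ρ_J²)) = 2/(1+0.0186989) = 2/1.0186989 = 1.963289.
ρ_SOR = ω* − 1 = 1.963289 − 1 = 0.963289.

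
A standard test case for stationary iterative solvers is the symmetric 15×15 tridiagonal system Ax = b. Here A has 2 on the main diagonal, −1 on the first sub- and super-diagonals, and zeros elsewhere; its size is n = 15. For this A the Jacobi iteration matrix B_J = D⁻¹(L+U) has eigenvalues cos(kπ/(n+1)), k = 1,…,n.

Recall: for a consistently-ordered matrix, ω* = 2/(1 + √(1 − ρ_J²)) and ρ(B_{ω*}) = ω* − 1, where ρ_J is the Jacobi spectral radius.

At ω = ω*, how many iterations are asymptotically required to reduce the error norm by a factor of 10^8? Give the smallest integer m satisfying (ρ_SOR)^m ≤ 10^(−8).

ρ_J = max_k |cos(kπ/16)| = cos(π/16) = 0.9807853
√(1−ρ_J²) simplifies to sin(π/16) = 0.1950903.
ω* = 2/(1+0.1950903) = 1.6735137
ρ(B_{ω*}) = ω*−1 = 0.6735137
m ≥ 8·ln10 / (−ln 0.6735137) = 46.606; smallest integer m = 47.

m = 47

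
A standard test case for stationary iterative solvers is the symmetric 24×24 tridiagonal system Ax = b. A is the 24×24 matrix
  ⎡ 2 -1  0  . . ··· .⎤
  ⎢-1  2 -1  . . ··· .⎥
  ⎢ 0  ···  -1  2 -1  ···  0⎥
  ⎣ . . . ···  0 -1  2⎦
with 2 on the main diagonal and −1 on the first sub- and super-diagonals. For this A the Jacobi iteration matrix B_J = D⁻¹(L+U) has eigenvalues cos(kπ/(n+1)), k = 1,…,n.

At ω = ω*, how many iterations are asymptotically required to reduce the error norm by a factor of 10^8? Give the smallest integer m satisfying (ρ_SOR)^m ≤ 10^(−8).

With n=24, ρ(Jacobi) = cos(π/25) = 0.9921147.
root = sin(π/25) = 0.1253332  (since 1−cos² = sin²).
ω* = 2 / (1 + 0.1253332) = 2 / 1.1253332 ≈ 1.7772514.
and ρ(B_{ω*}) = 1.7772514 − 1 = 0.7772514.
(0.7772514)^m ≤ 10^{−8}  ⇒  m·ln(0.7772514) ≤ −8·ln10  ⇒  m ≥ 73.101  ⇒  m = 74

m = 74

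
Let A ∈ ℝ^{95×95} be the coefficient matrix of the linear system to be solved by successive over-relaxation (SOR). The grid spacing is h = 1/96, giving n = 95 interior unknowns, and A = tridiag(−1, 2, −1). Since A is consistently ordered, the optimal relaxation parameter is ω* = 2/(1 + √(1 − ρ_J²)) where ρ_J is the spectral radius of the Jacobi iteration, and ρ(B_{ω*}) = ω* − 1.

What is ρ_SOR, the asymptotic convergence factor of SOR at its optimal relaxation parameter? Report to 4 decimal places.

ρ_SOR = 0.9366

½·tridiag(1,0,1) at n=95: λ_k = cos(kπ/96); max |λ| at k=1 ⇒ ρ_J = cos(π/96) ≈ 0.9995.
root = sin(π/96) = 0.03272  (since 1−cos² = sin²).
So ω* = 2/1.03272 = 1.9366 (Young).
ρ_SOR = ω* − 1 = 1.9366 − 1 = 0.9366.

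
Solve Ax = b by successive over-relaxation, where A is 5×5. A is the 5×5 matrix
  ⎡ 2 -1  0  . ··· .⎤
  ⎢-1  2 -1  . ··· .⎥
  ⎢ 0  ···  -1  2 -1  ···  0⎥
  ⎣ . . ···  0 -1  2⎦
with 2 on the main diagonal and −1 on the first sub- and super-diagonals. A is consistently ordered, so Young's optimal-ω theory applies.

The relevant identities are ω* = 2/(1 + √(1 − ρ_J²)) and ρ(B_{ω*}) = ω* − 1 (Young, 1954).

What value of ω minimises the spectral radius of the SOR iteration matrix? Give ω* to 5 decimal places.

ω* = 1.33333

ρ_J = max_k |cos(kπ/6)| = cos(π/6) = 0.86603
1 − cos²(π/6) = sin²(π/6) ⇒ √(1−ρ_J²) = sin(π/6) = 0.500000.
So ω* = 2/1.500000 = 1.33333 (Young).
[ρ_SOR] ω* − 1 = 0.33333.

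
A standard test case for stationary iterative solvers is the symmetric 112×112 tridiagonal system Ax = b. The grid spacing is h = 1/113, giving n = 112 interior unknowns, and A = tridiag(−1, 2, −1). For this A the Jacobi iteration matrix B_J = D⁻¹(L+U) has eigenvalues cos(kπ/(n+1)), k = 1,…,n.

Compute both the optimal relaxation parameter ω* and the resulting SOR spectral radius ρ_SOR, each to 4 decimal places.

With n=112, ρ(Jacobi) = cos(π/113) = 0.9996.
√(1−ρ_J²) = |sin(π/113)| = 0.02780
ω* = 2/(1+0.02780) = 1.9459
At ω = 1.9459 every |λ(B_ω)| = ω−1, so ρ_SOR = 0.9459.

ω* = 1.9459, ρ_SOR = 0.9459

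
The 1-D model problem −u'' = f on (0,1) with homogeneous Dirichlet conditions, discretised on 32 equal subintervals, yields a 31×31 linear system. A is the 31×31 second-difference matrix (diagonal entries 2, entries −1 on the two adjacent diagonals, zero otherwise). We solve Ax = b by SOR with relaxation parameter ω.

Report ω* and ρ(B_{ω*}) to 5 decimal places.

spectrum of D⁻¹(L+U) = {cos(kπ/32) : 1≤k≤31}; ρ_J = cos(π/32) = 0.99518.
1 − cos²(π/32) = sin²(π/32) ⇒ √(1−ρ_J²) = sin(π/32) = 0.098017.
ω* = 2/(1 + 0.098017) = 2/1.098017 = 1.82147.
and ρ(B_{ω*}) = 1.82147 − 1 = 0.82147.

ω* = 1.82147, ρ_SOR = 0.82147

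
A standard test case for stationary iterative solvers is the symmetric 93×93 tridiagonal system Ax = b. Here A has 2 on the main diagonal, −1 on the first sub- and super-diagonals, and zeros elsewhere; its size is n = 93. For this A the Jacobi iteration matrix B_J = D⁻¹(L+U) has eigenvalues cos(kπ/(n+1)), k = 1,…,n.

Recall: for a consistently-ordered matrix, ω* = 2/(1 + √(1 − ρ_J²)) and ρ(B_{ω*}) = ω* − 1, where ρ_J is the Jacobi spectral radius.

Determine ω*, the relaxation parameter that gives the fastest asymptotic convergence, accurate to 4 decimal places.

½·tridiag(1,0,1) at n=93: λ_k = cos(kπ/94); max |λ| at k=1 ⇒ ρ_J = cos(π/94) ≈ 0.9994.
√(1−ρ_J²) simplifies to sin(π/94) = 0.03341.
Then 2/(1+√(1−ρ_J²)) = 2/(1+0.03341); ω* = 2/1.03341 = 1.9353.
[ρ_SOR] ω* − 1 = 0.9353.

ω* = 1.9353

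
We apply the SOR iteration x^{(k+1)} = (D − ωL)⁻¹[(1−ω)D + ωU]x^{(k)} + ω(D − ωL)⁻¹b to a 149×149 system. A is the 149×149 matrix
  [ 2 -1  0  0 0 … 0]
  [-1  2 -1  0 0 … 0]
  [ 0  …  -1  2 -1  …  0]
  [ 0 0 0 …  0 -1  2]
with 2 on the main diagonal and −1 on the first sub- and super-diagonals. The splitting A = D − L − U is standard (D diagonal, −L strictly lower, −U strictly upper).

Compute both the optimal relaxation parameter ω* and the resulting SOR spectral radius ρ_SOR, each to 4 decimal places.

ω* = 1.9590, ρ_SOR = 0.9590

n=149: λ(B_J) = 1 − λ(A)/2 = cos(kπ/150); k=1 gives ρ_J = 0.9998.
1 − cos²(π/150) = sin²(π/150) ⇒ √(1−ρ_J²) = sin(π/150) = 0.02094.
So ω* = 2/1.02094 = 1.9590 (Young).
ρ(B_{ω*}) = ω*−1 = 0.9590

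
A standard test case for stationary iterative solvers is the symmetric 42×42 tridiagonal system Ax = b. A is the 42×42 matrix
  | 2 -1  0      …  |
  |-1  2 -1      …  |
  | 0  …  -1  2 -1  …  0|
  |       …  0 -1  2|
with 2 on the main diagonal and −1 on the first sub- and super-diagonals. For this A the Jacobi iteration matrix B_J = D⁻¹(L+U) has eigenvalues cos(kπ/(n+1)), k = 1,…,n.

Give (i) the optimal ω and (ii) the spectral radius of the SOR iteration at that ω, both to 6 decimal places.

ω* = 1.863941, ρ_SOR = 0.863941

½·tridiag(1,0,1) at n=42: λ_k = cos(kπ/43); max |λ| at k=1 ⇒ ρ_J = cos(π/43) ≈ 0.997332.
√(1−ρ_J²) simplifies to sin(π/43) = 0.0729953.
So ω* = 2/1.0729953 = 1.863941 (Young).
ρ(B_{ω*}) = ω*−1 = 0.863941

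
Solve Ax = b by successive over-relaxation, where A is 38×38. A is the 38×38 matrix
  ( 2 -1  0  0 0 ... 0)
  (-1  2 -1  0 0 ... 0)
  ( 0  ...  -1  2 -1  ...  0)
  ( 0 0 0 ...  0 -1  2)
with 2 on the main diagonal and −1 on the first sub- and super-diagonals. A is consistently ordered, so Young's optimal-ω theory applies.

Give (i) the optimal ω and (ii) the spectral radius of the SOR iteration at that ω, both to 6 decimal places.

ω* = 1.851052, ρ_SOR = 0.851052

[ρ_J] n=38: ρ(B_J) = cos(π/(n+1)) = cos(π/39) = 0.996757.
√(1−ρ_J²) simplifies to sin(π/39) = 0.0804666.
ω* = 2/(1 + 0.0804666) = 2/1.0804666 = 1.851052.
At ω = 1.851052 every |λ(B_ω)| = ω−1, so ρ_SOR = 0.851052.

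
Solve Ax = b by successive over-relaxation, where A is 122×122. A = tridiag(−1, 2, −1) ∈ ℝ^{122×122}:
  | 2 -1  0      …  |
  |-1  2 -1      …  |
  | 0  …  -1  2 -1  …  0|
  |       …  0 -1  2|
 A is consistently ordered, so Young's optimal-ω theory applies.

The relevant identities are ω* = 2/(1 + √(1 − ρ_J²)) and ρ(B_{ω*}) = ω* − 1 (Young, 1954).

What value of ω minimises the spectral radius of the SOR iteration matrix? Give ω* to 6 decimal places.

ρ_J = max_k |cos(kπ/123)| = cos(π/123) = 0.999674
1 − cos²(π/123) = sin²(π/123) ⇒ √(1−ρ_J²) = sin(π/123) = 0.0255386.
So ω* = 2/1.0255386 = 1.950195 (Young).
ρ_SOR = ω* − 1 ≈ 0.950195.

ω* = 1.950195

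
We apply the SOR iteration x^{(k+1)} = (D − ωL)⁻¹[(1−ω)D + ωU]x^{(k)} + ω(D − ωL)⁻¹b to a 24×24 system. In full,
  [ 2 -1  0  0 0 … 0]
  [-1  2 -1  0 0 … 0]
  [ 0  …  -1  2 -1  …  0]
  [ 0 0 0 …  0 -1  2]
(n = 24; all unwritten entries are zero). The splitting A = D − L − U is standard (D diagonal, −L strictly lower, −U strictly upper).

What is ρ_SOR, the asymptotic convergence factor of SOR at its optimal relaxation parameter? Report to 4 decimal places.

With n=24, ρ(Jacobi) = cos(π/25) = 0.9921.
√(1 − cos²(π/25)) = sin(π/25) ≈ 0.12533.
ω* = 2/(1 + 0.12533) = 2/1.12533 = 1.7773.
ρ_SOR = ω* − 1 = 1.7773 − 1 = 0.7773.

ρ_SOR = 0.7773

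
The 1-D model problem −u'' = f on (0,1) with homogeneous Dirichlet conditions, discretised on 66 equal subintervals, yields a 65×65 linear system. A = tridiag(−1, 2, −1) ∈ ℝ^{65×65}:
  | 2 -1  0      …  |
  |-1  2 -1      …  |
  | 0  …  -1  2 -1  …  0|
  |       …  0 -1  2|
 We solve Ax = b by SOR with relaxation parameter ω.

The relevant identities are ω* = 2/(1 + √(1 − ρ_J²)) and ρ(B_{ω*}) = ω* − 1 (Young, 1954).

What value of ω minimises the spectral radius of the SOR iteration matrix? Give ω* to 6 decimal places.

ω* = 1.909159

n=65: λ(B_J) = 1 − λ(A)/2 = cos(kπ/66); k=1 gives ρ_J = 0.998867.
√(1−ρ_J²) = |sin(π/66)| = 0.0475819
[ω*] 2 ÷ (1 + 0.0475819) = 2 ÷ 1.0475819 = 1.909159.
ρ_SOR = ω* − 1 = 1.909159 − 1 = 0.909159.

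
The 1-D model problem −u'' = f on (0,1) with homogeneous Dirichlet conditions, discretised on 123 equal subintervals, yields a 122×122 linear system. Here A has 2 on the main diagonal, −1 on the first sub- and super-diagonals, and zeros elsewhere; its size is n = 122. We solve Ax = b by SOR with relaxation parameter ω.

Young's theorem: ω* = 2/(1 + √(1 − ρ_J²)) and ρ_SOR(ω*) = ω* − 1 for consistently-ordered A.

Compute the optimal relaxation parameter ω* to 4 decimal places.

ρ_J = max_k |cos(kπ/123)| = cos(π/123) = 0.9997
√(1 − cos²(π/123)) = sin(π/123) ≈ 0.02554.
ω* = 2/(1+0.02554) = 1.9502
At ω = 1.9502 every |λ(B_ω)| = ω−1, so ρ_SOR = 0.9502.

ω* = 1.9502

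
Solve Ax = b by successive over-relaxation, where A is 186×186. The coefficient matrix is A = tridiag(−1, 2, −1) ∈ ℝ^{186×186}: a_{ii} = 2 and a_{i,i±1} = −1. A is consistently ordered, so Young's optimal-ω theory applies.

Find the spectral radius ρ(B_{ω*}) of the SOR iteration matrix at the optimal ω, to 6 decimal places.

n=186: λ(B_J) = 1 − λ(A)/2 = cos(kπ/187); k=1 gives ρ_J = 0.999859.
root = sin(π/187) = 0.0167992  (since 1−cos² = sin²).
ω* = 2/(1+0.0167992) = 1.966957
and ρ(B_{ω*}) = 1.966957 − 1 = 0.966957.

ρ_SOR = 0.966957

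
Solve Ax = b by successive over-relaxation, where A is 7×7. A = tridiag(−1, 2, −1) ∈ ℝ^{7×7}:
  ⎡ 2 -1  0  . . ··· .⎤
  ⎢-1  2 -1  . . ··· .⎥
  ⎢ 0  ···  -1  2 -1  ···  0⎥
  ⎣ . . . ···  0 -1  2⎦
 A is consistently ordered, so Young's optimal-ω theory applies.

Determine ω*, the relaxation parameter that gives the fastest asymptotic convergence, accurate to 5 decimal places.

ω* = 1.44646

B_J for the 7×7 system has eigenvalues cos(kπ/8); ρ_J = cos(π/8) = 0.92388.
√(1−ρ_J²) = |sin(π/8)| = 0.382683
Then 2/(1+√(1−ρ_J²)) = 2/(1+0.382683); ω* = 2/1.382683 = 1.44646.
ρ(B_{ω*}) = ω*−1 = 0.44646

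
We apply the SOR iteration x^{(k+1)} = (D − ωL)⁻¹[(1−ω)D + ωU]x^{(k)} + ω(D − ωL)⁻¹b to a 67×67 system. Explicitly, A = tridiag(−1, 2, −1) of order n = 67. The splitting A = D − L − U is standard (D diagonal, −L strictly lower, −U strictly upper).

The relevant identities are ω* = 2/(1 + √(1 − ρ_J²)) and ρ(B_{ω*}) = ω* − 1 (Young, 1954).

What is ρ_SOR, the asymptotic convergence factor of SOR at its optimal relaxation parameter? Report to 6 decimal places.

With n=67, ρ(Jacobi) = cos(π/68) = 0.998933.
√(1−ρ_J²) = |sin(π/68)| = 0.0461835
ω* = 2/(1+0.0461835) = 1.911711
[ρ_SOR] ω* − 1 = 0.911711.

ρ_SOR = 0.911711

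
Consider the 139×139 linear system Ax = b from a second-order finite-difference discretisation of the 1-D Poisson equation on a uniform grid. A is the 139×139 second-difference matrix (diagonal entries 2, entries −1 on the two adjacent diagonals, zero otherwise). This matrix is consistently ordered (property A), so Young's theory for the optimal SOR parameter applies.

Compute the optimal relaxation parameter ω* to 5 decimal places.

ω* = 1.95611

With n=139, ρ(Jacobi) = cos(π/140) = 0.99975.
√(1 − cos²(π/140)) = sin(π/140) ≈ 0.022438.
Young: ω* = 2/(1+√(1−ρ_J²)) = 2/(1+0.022438) = 2/1.022438 = 1.95611.
At ω = 1.95611 every |λ(B_ω)| = ω−1, so ρ_SOR = 0.95611.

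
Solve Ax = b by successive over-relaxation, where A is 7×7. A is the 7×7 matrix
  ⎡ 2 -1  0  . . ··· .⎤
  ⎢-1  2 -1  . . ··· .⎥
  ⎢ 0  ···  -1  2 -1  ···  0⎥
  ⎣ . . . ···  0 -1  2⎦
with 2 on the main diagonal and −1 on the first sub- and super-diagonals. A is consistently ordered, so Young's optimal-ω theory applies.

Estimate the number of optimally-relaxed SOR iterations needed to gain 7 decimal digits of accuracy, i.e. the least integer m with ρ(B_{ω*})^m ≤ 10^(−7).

ρ_J = max_k |cos(kπ/8)| = cos(π/8) = 0.9238795
1 − cos²(π/8) = sin²(π/8) ⇒ √(1−ρ_J²) = sin(π/8) = 0.3826834.
Then 2/(1+√(1−ρ_J²)) = 2/(1+0.3826834); ω* = 2/1.3826834 = 1.4464627.
[ρ_SOR] ω* − 1 = 0.4464627.
For 7 digits: m = 7·ln10 / (−ln 0.4464627) = 16.1181/0.806399 = 19.988; round up → m = 20.

m = 20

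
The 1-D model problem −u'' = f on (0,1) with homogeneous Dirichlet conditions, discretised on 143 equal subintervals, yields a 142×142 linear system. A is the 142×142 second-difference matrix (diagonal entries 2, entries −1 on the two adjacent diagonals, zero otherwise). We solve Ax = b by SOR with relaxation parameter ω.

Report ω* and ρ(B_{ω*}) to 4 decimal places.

With n=142, ρ(Jacobi) = cos(π/143) = 0.9998.
√(1−ρ_J²) simplifies to sin(π/143) = 0.02197.
Then 2/(1+√(1−ρ_J²)) = 2/(1+0.02197); ω* = 2/1.02197 = 1.9570.
and ρ(B_{ω*}) = 1.9570 − 1 = 0.9570.

ω* = 1.9570, ρ_SOR = 0.9570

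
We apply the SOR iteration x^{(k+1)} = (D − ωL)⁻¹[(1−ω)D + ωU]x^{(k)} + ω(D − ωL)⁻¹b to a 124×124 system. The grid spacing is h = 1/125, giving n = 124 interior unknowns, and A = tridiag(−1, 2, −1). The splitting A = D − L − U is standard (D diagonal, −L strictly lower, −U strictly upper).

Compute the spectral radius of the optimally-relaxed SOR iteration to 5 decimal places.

n=124: λ(B_J) = 1 − λ(A)/2 = cos(kπ/125); k=1 gives ρ_J = 0.99968.
1 − cos²(π/125) = sin²(π/125) ⇒ √(1−ρ_J²) = sin(π/125) = 0.025130.
Young: ω* = 2/(1+√(1−ρ_J²)) = 2/(1+0.025130) = 2/1.025130 = 1.95097.
and ρ(B_{ω*}) = 1.95097 − 1 = 0.95097.

ρ_SOR = 0.95097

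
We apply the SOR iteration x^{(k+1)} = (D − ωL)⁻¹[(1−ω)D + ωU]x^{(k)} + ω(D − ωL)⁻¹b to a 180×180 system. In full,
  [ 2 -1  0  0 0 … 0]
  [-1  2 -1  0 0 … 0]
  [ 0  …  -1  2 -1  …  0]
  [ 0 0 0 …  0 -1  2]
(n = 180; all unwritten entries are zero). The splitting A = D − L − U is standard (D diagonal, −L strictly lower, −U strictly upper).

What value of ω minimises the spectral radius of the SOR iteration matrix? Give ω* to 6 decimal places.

ω* = 1.965880

[ρ_J] n=180: ρ(B_J) = cos(π/(n+1)) = cos(π/181) = 0.999849.
root = sin(π/181) = 0.0173560  (since 1−cos² = sin²).
ω* = 2/(1 + 0.0173560) = 2/1.0173560 = 1.965880.
and ρ(B_{ω*}) = 1.965880 − 1 = 0.965880.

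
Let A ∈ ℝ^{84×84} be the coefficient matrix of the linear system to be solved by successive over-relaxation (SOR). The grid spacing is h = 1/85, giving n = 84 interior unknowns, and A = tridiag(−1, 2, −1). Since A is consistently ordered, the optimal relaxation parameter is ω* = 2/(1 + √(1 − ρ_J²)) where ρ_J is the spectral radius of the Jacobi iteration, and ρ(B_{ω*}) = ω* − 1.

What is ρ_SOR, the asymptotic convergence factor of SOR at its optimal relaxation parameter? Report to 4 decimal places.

ρ_SOR = 0.9287

[ρ_J] n=84: ρ(B_J) = cos(π/(n+1)) = cos(π/85) = 0.9993.
1 − cos²(π/85) = sin²(π/85) ⇒ √(1−ρ_J²) = sin(π/85) = 0.03695.
ω* = 2 / (1 + 0.03695) = 2 / 1.03695 ≈ 1.9287.
ρ_SOR = ω* − 1 ≈ 0.9287.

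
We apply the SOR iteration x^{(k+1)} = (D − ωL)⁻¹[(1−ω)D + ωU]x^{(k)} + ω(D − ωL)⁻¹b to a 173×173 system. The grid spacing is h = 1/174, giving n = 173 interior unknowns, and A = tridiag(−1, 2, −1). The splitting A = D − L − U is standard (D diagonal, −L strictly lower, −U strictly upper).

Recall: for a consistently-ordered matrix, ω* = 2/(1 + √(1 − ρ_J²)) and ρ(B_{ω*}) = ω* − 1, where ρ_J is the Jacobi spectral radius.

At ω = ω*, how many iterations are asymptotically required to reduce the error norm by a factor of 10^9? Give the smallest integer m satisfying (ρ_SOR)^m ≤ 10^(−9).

[ρ_J] n=173: ρ(B_J) = cos(π/(n+1)) = cos(π/174) = 0.9998370.
√(1 − cos²(π/174)) = sin(π/174) ≈ 0.0180541.
Then 2/(1+√(1−ρ_J²)) = 2/(1+0.0180541); ω* = 2/1.0180541 = 1.9645321.
ρ_SOR = ω* − 1 = 1.9645321 − 1 = 0.9645321.
For 9 digits: m = 9·ln10 / (−ln 0.9645321) = 20.7233/0.0361122 = 573.859; round up → m = 574.

m = 574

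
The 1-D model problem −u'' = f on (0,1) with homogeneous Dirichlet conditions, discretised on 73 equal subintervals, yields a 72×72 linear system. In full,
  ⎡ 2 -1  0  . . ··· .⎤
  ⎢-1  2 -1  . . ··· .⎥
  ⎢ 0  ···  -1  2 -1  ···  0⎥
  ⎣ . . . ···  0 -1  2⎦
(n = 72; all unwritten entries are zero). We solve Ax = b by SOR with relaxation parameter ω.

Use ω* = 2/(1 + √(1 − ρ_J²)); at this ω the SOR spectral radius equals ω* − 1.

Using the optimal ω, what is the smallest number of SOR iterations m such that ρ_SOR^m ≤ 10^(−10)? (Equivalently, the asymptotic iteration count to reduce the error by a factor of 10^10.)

½·tridiag(1,0,1) at n=72: λ_k = cos(kπ/73); max |λ| at k=1 ⇒ ρ_J = cos(π/73) ≈ 0.9990741.
√(1 − cos²(π/73)) = sin(π/73) ≈ 0.0430222.
ω* = 2 / (1 + 0.0430222) = 2 / 1.0430222 ≈ 1.9175047.
ρ_SOR = ω* − 1 ≈ 0.9175047.
Need (0.9175047)^m ≤ 10^(−10): m ≥ 10·ln10/|ln 0.9175047| = 23.0259/0.0860976 = 267.440 ⇒ m = 268.

m = 268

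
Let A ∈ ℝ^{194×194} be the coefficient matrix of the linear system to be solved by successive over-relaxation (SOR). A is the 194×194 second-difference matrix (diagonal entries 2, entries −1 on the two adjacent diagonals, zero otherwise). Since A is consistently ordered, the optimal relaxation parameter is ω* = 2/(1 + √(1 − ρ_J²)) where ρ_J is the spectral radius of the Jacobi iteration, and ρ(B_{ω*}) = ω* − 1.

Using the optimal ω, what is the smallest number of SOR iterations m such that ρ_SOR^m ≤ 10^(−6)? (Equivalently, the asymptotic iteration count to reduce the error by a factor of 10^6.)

B_J for the 194×194 system has eigenvalues cos(kπ/195); ρ_J = cos(π/195) = 0.9998702.
√(1 − cos²(π/195)) = sin(π/195) ≈ 0.0161100.
ω* = 2/(1+0.0161100) = 1.9682908
ρ_SOR = ω* − 1 = 1.9682908 − 1 = 0.9682908.
ρ_SOR^m ≤ 10^(−6) ⇔ m ≥ 6·ln10/(−ln 0.9682908) = 13.8155/0.0322228 = 428.749; m = ⌈428.749⌉ = 429.

m = 429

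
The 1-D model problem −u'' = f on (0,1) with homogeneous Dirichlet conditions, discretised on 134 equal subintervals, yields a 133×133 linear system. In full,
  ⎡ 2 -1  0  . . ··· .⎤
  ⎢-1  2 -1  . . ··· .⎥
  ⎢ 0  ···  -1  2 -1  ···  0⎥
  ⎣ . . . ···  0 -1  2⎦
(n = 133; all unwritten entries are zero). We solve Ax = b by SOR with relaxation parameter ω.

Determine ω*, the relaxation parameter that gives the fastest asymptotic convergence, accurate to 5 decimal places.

ω* = 1.95419

n=133: λ(B_J) = 1 − λ(A)/2 = cos(kπ/134); k=1 gives ρ_J = 0.99973.
root = sin(π/134) = 0.023443  (since 1−cos² = sin²).
So ω* = 2/1.023443 = 1.95419 (Young).
ρ_SOR = ω* − 1 ≈ 0.95419.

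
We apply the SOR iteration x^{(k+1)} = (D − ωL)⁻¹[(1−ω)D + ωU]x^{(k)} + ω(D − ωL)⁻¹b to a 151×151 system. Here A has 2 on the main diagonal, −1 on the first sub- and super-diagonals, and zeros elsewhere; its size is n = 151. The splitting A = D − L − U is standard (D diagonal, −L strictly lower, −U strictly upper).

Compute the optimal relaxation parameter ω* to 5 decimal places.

With n=151, ρ(Jacobi) = cos(π/152) = 0.99979.
√(1−ρ_J²) = |sin(π/152)| = 0.020667
Then 2/(1+√(1−ρ_J²)) = 2/(1+0.020667); ω* = 2/1.020667 = 1.95950.
ρ_SOR = ω* − 1 = 1.95950 − 1 = 0.95950.

ω* = 1.95950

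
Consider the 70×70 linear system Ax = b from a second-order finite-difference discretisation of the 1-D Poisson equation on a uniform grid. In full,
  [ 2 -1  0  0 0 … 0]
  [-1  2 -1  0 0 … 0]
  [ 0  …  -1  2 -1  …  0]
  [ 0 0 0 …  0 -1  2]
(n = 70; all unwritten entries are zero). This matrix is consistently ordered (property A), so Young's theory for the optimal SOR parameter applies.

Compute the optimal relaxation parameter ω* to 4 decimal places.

B_J for the 70×70 system has eigenvalues cos(kπ/71); ρ_J = cos(π/71) = 0.9990.
√(1 − cos²(π/71)) = sin(π/71) ≈ 0.04423.
So ω* = 2/1.04423 = 1.9153 (Young).
and ρ(B_{ω*}) = 1.9153 − 1 = 0.9153.

ω* = 1.9153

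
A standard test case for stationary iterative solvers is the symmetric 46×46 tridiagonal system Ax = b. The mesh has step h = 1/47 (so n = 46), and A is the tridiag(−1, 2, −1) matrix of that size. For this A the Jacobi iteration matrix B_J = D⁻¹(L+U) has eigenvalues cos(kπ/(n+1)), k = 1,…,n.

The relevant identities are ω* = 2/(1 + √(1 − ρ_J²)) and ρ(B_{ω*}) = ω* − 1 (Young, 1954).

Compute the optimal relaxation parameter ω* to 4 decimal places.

n=46: λ(B_J) = 1 − λ(A)/2 = cos(kπ/47); k=1 gives ρ_J = 0.9978.
√(1−ρ_J²) = |sin(π/47)| = 0.06679
So ω* = 2/1.06679 = 1.8748 (Young).
ρ_SOR = ω* − 1 = 1.8748 − 1 = 0.8748.

ω* = 1.8748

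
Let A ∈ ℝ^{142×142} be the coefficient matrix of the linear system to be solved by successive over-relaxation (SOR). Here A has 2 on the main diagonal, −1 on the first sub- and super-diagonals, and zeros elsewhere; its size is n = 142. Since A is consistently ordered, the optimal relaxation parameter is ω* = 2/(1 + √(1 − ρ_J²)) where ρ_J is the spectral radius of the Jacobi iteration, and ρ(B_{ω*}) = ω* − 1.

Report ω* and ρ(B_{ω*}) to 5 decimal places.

ω* = 1.95701, ρ_SOR = 0.95701

B_J for the 142×142 system has eigenvalues cos(kπ/143); ρ_J = cos(π/143) = 0.99976.
root = sin(π/143) = 0.021967  (since 1−cos² = sin²).
[ω*] 2 ÷ (1 + 0.021967) = 2 ÷ 1.021967 = 1.95701.
and ρ(B_{ω*}) = 1.95701 − 1 = 0.95701.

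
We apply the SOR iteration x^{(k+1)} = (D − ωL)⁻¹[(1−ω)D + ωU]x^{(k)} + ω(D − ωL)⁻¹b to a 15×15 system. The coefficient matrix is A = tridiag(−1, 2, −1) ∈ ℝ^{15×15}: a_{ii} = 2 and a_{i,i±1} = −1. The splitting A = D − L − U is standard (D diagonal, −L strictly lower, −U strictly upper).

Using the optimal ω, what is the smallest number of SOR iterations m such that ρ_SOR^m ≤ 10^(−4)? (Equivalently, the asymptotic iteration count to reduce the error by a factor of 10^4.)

½·tridiag(1,0,1) at n=15: λ_k = cos(kπ/16); max |λ| at k=1 ⇒ ρ_J = cos(π/16) ≈ 0.9807853.
√(1−ρ_J²) = |sin(π/16)| = 0.1950903
Young: ω* = 2/(1+√(1−ρ_J²)) = 2/(1+0.1950903) = 2/1.1950903 = 1.6735137.
Hence ρ(B_{ω*}) = 1.6735137 − 1 = 0.6735137.
(0.6735137)^m ≤ 10^{−4}  ⇒  m·ln(0.6735137) ≤ −4·ln10  ⇒  m ≥ 23.303  ⇒  m = 24

m = 24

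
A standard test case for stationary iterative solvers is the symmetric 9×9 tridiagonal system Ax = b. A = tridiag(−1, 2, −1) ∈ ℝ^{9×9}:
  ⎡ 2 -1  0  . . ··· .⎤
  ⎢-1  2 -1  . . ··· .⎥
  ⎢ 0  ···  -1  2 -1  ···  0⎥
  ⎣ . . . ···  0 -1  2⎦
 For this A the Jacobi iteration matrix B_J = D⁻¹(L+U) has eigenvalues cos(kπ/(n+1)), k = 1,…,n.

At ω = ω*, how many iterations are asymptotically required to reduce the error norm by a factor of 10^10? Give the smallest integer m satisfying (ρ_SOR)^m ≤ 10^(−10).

spectrum of D⁻¹(L+U) = {cos(kπ/10) : 1≤k≤9}; ρ_J = cos(π/10) = 0.9510565.
√(1 − cos²(π/10)) = sin(π/10) ≈ 0.3090170.
ω* = 2 / (1 + 0.3090170) = 2 / 1.3090170 ≈ 1.5278640.
and ρ(B_{ω*}) = 1.5278640 − 1 = 0.5278640.
Need (0.5278640)^m ≤ 10^(−10): m ≥ 10·ln10/|ln 0.5278640| = 23.0259/0.638917 = 36.039 ⇒ m = 37.

m = 37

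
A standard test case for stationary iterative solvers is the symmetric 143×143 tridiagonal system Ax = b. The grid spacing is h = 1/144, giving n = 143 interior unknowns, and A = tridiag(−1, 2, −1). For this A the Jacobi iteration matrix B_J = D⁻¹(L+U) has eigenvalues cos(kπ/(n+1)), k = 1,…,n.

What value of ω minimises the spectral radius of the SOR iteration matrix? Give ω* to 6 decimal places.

ω* = 1.957302

With n=143, ρ(Jacobi) = cos(π/144) = 0.999762.
root = sin(π/144) = 0.0218149  (since 1−cos² = sin²).
ω* = 2/(1+0.0218149) = 1.957302
ρ_SOR = ω* − 1 = 1.957302 − 1 = 0.957302.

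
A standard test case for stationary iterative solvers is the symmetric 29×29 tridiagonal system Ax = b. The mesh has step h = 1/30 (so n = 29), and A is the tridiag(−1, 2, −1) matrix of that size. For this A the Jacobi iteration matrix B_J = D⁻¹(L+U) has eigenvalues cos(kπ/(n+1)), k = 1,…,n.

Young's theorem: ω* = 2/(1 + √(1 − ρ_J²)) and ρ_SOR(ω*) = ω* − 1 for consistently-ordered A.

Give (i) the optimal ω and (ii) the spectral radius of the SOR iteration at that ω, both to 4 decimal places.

ω* = 1.8107, ρ_SOR = 0.8107

n=29: λ(B_J) = 1 − λ(A)/2 = cos(kπ/30); k=1 gives ρ_J = 0.9945.
root = sin(π/30) = 0.10453  (since 1−cos² = sin²).
ω* = 2/(1 + 0.10453) = 2/1.10453 = 1.8107.
ρ_SOR = ω* − 1 ≈ 0.8107.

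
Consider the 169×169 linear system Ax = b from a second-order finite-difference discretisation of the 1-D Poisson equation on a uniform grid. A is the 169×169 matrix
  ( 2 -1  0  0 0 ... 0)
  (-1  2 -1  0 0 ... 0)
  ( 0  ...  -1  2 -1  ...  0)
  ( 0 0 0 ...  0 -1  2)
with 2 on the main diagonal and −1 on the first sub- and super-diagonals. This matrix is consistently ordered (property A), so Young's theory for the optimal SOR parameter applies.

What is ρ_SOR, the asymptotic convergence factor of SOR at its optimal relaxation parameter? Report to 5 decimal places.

ρ_SOR = 0.96371

ρ_J = max_k |cos(kπ/170)| = cos(π/170) = 0.99983
√(1−ρ_J²) simplifies to sin(π/170) = 0.018479.
ω* = 2/(1+0.018479) = 1.96371
Hence ρ(B_{ω*}) = 1.96371 − 1 = 0.96371.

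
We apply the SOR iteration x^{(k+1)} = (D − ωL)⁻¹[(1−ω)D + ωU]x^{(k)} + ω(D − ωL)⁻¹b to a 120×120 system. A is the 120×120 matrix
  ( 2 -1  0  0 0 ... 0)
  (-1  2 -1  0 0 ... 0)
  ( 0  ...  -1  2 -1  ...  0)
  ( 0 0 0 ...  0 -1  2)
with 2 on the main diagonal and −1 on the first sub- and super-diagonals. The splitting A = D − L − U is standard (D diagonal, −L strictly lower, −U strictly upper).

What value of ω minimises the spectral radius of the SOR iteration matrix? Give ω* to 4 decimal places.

n=120: λ(B_J) = 1 − λ(A)/2 = cos(kπ/121); k=1 gives ρ_J = 0.9997.
√(1 − cos²(π/121)) = sin(π/121) ≈ 0.02596.
ω* = 2 / (1 + 0.02596) = 2 / 1.02596 ≈ 1.9494.
[ρ_SOR] ω* − 1 = 0.9494.

ω* = 1.9494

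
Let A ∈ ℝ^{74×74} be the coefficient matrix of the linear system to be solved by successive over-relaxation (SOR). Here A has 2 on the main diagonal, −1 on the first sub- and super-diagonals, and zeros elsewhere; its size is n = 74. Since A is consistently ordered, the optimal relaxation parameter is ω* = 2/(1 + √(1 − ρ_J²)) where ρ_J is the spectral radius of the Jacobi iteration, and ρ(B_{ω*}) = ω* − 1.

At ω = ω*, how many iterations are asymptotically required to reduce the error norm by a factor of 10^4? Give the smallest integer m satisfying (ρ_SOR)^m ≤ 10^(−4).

m = 110

[ρ_J] n=74: ρ(B_J) = cos(π/(n+1)) = cos(π/75) = 0.9991228.
1 − cos²(π/75) = sin²(π/75) ⇒ √(1−ρ_J²) = sin(π/75) = 0.0418757.
So ω* = 2/1.0418757 = 1.9196148 (Young).
ρ_SOR = ω* − 1 ≈ 0.9196148.
m ≥ 4·ln10 / (−ln 0.9196148) = 109.908; smallest integer m = 110.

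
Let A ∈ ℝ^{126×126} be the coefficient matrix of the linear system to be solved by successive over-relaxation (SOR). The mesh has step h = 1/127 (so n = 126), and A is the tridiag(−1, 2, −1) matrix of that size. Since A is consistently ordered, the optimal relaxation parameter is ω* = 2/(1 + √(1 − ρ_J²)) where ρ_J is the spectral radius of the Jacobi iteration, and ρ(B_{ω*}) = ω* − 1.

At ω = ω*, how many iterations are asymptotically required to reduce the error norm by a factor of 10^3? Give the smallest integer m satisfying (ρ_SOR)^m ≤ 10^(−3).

m = 140

[ρ_J] n=126: ρ(B_J) = cos(π/(n+1)) = cos(π/127) = 0.9996941.
√(1−ρ_J²) simplifies to sin(π/127) = 0.0247344.
ω* = 2/(1 + 0.0247344) = 2/1.0247344 = 1.9517252.
ρ_SOR = ω* − 1 = 1.9517252 − 1 = 0.9517252.
Need (0.9517252)^m ≤ 10^(−3): m ≥ 3·ln10/|ln 0.9517252| = 6.90776/0.0494789 = 139.610 ⇒ m = 140.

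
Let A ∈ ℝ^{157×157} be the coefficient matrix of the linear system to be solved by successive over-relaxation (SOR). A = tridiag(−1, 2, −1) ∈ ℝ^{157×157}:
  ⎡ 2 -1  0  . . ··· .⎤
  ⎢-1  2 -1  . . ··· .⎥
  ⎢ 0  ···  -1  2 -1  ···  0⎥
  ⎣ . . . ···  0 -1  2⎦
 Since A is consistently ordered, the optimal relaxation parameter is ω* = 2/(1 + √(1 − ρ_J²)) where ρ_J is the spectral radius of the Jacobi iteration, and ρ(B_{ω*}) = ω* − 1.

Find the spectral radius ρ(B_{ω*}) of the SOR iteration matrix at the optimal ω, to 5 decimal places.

[ρ_J] n=157: ρ(B_J) = cos(π/(n+1)) = cos(π/158) = 0.99980.
√(1−ρ_J²) = |sin(π/158)| = 0.019882
ω* = 2/(1+0.019882) = 1.96101
and ρ(B_{ω*}) = 1.96101 − 1 = 0.96101.

ρ_SOR = 0.96101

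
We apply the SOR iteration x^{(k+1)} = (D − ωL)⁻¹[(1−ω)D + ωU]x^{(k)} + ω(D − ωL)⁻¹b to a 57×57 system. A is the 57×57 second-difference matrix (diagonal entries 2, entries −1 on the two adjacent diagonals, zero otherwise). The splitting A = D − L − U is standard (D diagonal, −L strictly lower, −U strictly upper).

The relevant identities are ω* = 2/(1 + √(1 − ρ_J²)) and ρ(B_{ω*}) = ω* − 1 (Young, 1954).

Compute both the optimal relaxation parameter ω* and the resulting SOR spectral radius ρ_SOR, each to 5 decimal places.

With n=57, ρ(Jacobi) = cos(π/58) = 0.99853.
root = sin(π/58) = 0.054139  (since 1−cos² = sin²).
[ω*] 2 ÷ (1 + 0.054139) = 2 ÷ 1.054139 = 1.89728.
ρ_SOR = ω* − 1 ≈ 0.89728.

ω* = 1.89728, ρ_SOR = 0.89728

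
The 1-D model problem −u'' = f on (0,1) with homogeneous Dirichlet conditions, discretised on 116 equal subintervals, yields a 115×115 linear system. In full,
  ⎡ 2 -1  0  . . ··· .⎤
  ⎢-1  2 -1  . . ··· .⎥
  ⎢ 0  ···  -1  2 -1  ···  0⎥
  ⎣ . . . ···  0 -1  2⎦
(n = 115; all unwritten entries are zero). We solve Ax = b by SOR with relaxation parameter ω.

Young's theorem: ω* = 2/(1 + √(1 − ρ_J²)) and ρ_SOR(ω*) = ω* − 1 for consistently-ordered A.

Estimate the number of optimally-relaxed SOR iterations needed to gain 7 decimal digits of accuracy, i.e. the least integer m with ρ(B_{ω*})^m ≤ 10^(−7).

m = 298

[ρ_J] n=115: ρ(B_J) = cos(π/(n+1)) = cos(π/116) = 0.9996333.
√(1 − cos²(π/116)) = sin(π/116) ≈ 0.0270794.
ω* = 2/(1+0.0270794) = 1.9472691
ρ_SOR = ω* − 1 = 1.9472691 − 1 = 0.9472691.
For 7 digits: m = 7·ln10 / (−ln 0.9472691) = 16.1181/0.0541721 = 297.535; round up → m = 298.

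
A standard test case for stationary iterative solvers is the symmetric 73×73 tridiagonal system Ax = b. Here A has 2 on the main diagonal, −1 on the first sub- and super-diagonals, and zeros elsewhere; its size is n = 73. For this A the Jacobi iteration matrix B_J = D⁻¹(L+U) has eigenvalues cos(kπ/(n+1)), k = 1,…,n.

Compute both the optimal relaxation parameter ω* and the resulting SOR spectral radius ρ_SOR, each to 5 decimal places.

ω* = 1.91857, ρ_SOR = 0.91857

B_J for the 73×73 system has eigenvalues cos(kπ/74); ρ_J = cos(π/74) = 0.99910.
root = sin(π/74) = 0.042441  (since 1−cos² = sin²).
So ω* = 2/1.042441 = 1.91857 (Young).
ρ_SOR = ω* − 1 ≈ 0.91857.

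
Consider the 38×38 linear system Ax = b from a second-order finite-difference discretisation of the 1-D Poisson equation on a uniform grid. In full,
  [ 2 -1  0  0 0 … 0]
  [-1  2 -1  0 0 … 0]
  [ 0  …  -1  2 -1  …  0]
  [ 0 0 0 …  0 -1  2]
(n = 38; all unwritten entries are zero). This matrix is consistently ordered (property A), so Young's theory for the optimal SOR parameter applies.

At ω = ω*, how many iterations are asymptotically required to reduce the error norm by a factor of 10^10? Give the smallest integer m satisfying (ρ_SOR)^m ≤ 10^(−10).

n=38: λ(B_J) = 1 − λ(A)/2 = cos(kπ/39); k=1 gives ρ_J = 0.9967573.
1 − cos²(π/39) = sin²(π/39) ⇒ √(1−ρ_J²) = sin(π/39) = 0.0804666.
So ω* = 2/1.0804666 = 1.8510521 (Young).
and ρ(B_{ω*}) = 1.8510521 − 1 = 0.8510521.
Need (0.8510521)^m ≤ 10^(−10): m ≥ 10·ln10/|ln 0.8510521| = 23.0259/0.161282 = 142.768 ⇒ m = 143.

m = 143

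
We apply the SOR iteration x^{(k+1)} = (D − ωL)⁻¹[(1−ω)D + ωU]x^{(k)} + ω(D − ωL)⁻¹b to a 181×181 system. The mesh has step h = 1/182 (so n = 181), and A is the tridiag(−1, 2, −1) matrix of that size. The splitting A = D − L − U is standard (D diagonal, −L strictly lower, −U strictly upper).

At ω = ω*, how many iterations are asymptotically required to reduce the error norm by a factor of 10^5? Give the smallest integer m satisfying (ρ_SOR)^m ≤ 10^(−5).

m = 334

B_J for the 181×181 system has eigenvalues cos(kπ/182); ρ_J = cos(π/182) = 0.9998510.
√(1−ρ_J²) = |sin(π/182)| = 0.0172606
ω* = 2/(1 + 0.0172606) = 2/1.0172606 = 1.9660645.
Hence ρ(B_{ω*}) = 1.9660645 − 1 = 0.9660645.
(0.9660645)^m ≤ 10^{−5}  ⇒  m·ln(0.9660645) ≤ −5·ln10  ⇒  m ≥ 333.469  ⇒  m = 334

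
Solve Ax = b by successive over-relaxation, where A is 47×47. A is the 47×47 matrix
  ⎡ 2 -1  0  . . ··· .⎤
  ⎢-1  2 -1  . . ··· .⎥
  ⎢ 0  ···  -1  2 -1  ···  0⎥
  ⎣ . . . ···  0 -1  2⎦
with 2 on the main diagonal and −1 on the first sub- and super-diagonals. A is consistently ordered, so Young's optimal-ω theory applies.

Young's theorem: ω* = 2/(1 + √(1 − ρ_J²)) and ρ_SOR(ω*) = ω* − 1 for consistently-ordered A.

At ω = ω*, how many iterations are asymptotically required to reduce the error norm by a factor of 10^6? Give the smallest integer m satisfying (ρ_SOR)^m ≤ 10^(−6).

ρ_J = max_k |cos(kπ/48)| = cos(π/48) = 0.9978589
1 − cos²(π/48) = sin²(π/48) ⇒ √(1−ρ_J²) = sin(π/48) = 0.0654031.
So ω* = 2/1.0654031 = 1.8772237 (Young).
and ρ(B_{ω*}) = 1.8772237 − 1 = 0.8772237.
m ≥ 6·ln10 / (−ln 0.8772237) = 105.467; smallest integer m = 106.

m = 106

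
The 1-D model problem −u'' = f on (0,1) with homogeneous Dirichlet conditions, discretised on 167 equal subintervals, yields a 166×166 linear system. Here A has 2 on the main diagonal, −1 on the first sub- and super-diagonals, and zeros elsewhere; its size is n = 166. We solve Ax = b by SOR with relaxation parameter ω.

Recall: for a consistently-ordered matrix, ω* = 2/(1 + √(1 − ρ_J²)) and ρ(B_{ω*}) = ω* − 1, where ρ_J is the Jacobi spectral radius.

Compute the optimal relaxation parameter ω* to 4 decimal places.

ω* = 1.9631

With n=166, ρ(Jacobi) = cos(π/167) = 0.9998.
√(1−ρ_J²) simplifies to sin(π/167) = 0.01881.
ω* = 2 / (1 + 0.01881) = 2 / 1.01881 ≈ 1.9631.
[ρ_SOR] ω* − 1 = 0.9631.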